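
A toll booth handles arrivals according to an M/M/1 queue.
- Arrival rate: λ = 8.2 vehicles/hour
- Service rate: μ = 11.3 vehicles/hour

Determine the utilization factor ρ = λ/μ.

Server utilization: ρ = λ/μ
ρ = 8.2/11.3 = 0.7257
The server is busy 72.57% of the time.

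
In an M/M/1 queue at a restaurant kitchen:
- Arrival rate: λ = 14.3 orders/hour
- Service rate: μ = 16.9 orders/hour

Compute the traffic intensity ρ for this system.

Server utilization: ρ = λ/μ
ρ = 14.3/16.9 = 0.8462
The server is busy 84.62% of the time.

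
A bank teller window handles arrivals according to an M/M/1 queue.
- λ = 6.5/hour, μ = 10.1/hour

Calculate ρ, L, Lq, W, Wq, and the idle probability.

Step 1: ρ = λ/μ = 6.5/10.1 = 0.6436
Step 2: L = λ/(μ-λ) = 6.5/3.60 = 1.8056
Step 3: Lq = λ²/(μ(μ-λ)) = 42.25/(10.1×3.60) = 1.1620
Step 4: W = 1/(μ-λ) = 1/3.60 = 0.27778
Step 5: Wq = λ/(μ(μ-λ)) = 6.5/(10.1×3.60) = 0.1788
Step 6: P(0) = 1-ρ = 0.3564
Verify: L = λW = 6.5×0.27778 = 1.8056 ✔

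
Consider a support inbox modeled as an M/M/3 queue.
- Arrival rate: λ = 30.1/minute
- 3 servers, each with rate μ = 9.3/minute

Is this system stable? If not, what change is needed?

Stability requires ρ = λ/(cμ) < 1
ρ = 30.1/(3 × 9.3) = 30.1/27.90 = 1.0789
Since 1.0789 ≥ 1, the system is UNSTABLE.
Need c > λ/μ = 30.1/9.3 = 3.24.
Minimum servers needed: c = 4.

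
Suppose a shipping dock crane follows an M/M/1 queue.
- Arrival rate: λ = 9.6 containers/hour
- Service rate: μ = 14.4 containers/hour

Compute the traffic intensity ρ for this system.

Server utilization: ρ = λ/μ
ρ = 9.6/14.4 = 0.6667
The server is busy 66.67% of the time.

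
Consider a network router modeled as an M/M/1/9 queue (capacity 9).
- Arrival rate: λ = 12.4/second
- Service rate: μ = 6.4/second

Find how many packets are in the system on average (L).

ρ = λ/μ = 12.4/6.4 = 1.9375
P₀ = (1-ρ)/(1-ρ^(K+1)) = (1-1.9375)/(1-1.9375^10) = -0.9375/-744.4476 = 0.001259
P_K = P₀×ρ^K = 0.0012593 × 1.9375^9 = 0.0012593 × 384.7471 = 0.4845
L = ρ[1 - (K+1)ρ^K + Kρ^(K+1)] / [(1-ρ)(1-ρ^(K+1))]
L = 1.9375 × (1 - 10×384.7471 + 9×745.4476) / ((1 - 1.9375) × (1 - 745.4476)) = 7.9468 packets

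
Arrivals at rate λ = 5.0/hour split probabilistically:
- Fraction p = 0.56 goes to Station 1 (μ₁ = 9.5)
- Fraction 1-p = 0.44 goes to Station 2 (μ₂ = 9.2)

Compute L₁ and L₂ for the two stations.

Effective rates: λ₁ = 5.0×0.56 = 2.8, λ₂ = 5.0×0.44 = 2.2
Station 1: ρ₁ = 2.8/9.5 = 0.29474, L₁ = ρ₁/(1-ρ₁) = 0.29474/(1-0.29474) = 0.4179
Station 2: ρ₂ = 2.2/9.2 = 0.23913, L₂ = ρ₂/(1-ρ₂) = 0.23913/(1-0.23913) = 0.3143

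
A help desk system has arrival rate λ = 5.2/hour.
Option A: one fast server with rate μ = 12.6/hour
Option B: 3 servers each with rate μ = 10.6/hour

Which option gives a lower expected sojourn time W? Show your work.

Option A: single server μ = 12.6 (M/M/1)
  ρ_A = 5.2/12.6 = 0.4127
  W_A = 1/(μ-λ) = 1/(12.6-5.2) = 1/7.40 = 0.1351

Option B: 3 servers μ = 10.6 (M/M/3)
  ρ_B = λ/(cμ) = 5.2/(3×10.6) = 0.1635
  Offered load a = λ/μ = cρ = 5.2/10.6 = 0.4906
  P₀ = [ Σₙ₌₀^2 aⁿ/n! + a^3/(3!(1-ρ)) ]⁻¹
  Σ = a^0/0! + a^1/1! + a^2/2! = 1.0000 + 0.4906 + 0.1203 = 1.6109
  a^3/(3!(1-ρ)) = 0.11806/(6 × 0.83648) = 0.02352
  P₀ = 1/(1.6109 + 0.02352) = 0.6118
  Lq = P₀·a^3·ρ / (3!(1-ρ)²) = 0.611839 × 0.118057 × 0.163522 / (6 × 0.699695) = 0.002813
  Wq_B = Lq/λ = 0.0028135/5.2 = 0.0005411
  W_B = Wq_B + 1/μ = 0.0005411 + 0.09434 = 0.09488

Since W_B = 0.09488 < W_A = 0.1351, Option B (multiple servers) has the shorter time in system.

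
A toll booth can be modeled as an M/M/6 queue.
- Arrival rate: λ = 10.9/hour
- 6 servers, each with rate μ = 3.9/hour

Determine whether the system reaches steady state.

Stability requires ρ = λ/(cμ) < 1
ρ = 10.9/(6 × 3.9) = 10.9/23.40 = 0.4658
Since 0.4658 < 1, the system is STABLE.
The servers are busy 46.58% of the time.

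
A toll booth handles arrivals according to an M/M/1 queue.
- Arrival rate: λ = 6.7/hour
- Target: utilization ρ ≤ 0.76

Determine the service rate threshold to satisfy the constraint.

ρ = λ/μ, so μ = λ/ρ
μ ≥ 6.7/0.76 = 8.8158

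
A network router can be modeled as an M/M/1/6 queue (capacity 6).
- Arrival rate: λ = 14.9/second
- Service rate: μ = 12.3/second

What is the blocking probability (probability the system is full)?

ρ = λ/μ = 14.9/12.3 = 1.21138
P₀ = (1-ρ)/(1-ρ^(K+1)) = (1-1.21138)/(1-1.21138^7) = -0.21138/-2.8279 = 0.07475
P_K = P₀×ρ^K = 0.07475 × 1.21138^6 = 0.07475 × 3.1600 = 0.2362
Blocking probability = 23.62%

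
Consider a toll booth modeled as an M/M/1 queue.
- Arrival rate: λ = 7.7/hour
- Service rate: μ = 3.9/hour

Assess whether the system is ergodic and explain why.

Stability requires ρ = λ/(cμ) < 1
ρ = 7.7/(1 × 3.9) = 7.7/3.90 = 1.9744
Since 1.9744 ≥ 1, the system is UNSTABLE.
Queue grows without bound. Need μ > λ = 7.7.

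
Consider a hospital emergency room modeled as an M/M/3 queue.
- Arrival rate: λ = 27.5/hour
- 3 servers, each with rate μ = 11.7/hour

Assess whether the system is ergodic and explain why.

Stability requires ρ = λ/(cμ) < 1
ρ = 27.5/(3 × 11.7) = 27.5/35.10 = 0.7835
Since 0.7835 < 1, the system is STABLE.
The servers are busy 78.35% of the time.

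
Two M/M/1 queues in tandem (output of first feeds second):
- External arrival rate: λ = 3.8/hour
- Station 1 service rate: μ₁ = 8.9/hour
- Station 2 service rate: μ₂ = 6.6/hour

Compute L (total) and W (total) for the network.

By Jackson's theorem, each station behaves as independent M/M/1.
Station 1: ρ₁ = 3.8/8.9 = 0.4270, L₁ = ρ₁/(1-ρ₁) = λ/(μ₁-λ) = 3.8/5.10 = 0.7451
Station 2: ρ₂ = 3.8/6.6 = 0.5758, L₂ = ρ₂/(1-ρ₂) = λ/(μ₂-λ) = 3.8/2.80 = 1.3571
Total: L = L₁ + L₂ = 0.7451 + 1.3571 = 2.1022
W = L/λ = 2.1022/3.8 = 0.5532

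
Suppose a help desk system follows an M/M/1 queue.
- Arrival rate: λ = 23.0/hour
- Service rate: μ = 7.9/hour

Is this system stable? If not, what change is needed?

Stability requires ρ = λ/(cμ) < 1
ρ = 23.0/(1 × 7.9) = 23.0/7.90 = 2.9114
Since 2.9114 ≥ 1, the system is UNSTABLE.
Queue grows without bound. Need μ > λ = 23.0.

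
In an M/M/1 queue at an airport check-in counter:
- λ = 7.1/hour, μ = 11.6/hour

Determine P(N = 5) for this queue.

ρ = λ/μ = 7.1/11.6 = 0.61207
P(n) = (1-ρ)ρⁿ
P(5) = (1-0.61207) × 0.61207^5
P(5) = 0.3879 × 0.08590
P(5) = 0.03332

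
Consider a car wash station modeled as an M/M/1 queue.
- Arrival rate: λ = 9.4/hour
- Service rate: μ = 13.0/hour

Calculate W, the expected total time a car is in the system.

First, compute utilization: ρ = λ/μ = 9.4/13.0 = 0.7231
For M/M/1: W = 1/(μ-λ)
W = 1/(13.0-9.4) = 1/3.60
W = 0.2778 hours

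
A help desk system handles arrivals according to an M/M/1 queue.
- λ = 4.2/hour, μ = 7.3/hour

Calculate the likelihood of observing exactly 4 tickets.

ρ = λ/μ = 4.2/7.3 = 0.57534
P(n) = (1-ρ)ρⁿ
P(4) = (1-0.57534) × 0.57534^4
P(4) = 0.42466 × 0.10957
P(4) = 0.04653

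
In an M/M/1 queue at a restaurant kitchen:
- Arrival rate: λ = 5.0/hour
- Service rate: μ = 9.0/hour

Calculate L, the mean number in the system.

ρ = λ/μ = 5.0/9.0 = 0.5556
For M/M/1: L = λ/(μ-λ)
L = 5.0/(9.0-5.0) = 5.0/4.00
L = 1.2500 orders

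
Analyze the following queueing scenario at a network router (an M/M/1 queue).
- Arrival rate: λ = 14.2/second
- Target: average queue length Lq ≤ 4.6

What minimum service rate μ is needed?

For M/M/1: Lq = λ²/(μ(μ-λ))
Need Lq ≤ 4.6, i.e. μ(μ-λ) ≥ λ²/4.6
μ² - 14.2μ - 201.64/4.6 ≥ 0  →  μ² - 14.2μ - 43.834783 ≥ 0
Quadratic formula (positive root): μ = [λ + √(λ² + 4×43.834783)]/2
Discriminant: 201.64 + 4×43.834783 = 376.97913, √376.97913 = 19.4160
μ ≥ (14.2 + 19.4160)/2 = 16.8080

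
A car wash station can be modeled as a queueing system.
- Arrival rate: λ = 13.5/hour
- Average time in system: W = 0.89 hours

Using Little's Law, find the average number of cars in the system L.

Little's Law: L = λW
L = 13.5 × 0.89 = 12.0150 cars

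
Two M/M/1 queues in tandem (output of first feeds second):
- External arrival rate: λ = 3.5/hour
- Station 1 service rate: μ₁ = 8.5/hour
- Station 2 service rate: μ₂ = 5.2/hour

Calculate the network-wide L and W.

By Jackson's theorem, each station behaves as independent M/M/1.
Station 1: ρ₁ = 3.5/8.5 = 0.4118, L₁ = ρ₁/(1-ρ₁) = λ/(μ₁-λ) = 3.5/5.00 = 0.7000
Station 2: ρ₂ = 3.5/5.2 = 0.6731, L₂ = ρ₂/(1-ρ₂) = λ/(μ₂-λ) = 3.5/1.70 = 2.0588
Total: L = L₁ + L₂ = 0.7000 + 2.0588 = 2.7588
W = L/λ = 2.7588/3.5 = 0.7882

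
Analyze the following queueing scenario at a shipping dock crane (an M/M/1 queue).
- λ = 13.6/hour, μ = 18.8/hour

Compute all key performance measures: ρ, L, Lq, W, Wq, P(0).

Step 1: ρ = λ/μ = 13.6/18.8 = 0.7234
Step 2: L = λ/(μ-λ) = 13.6/5.20 = 2.6154
Step 3: Lq = λ²/(μ(μ-λ)) = 184.96/(18.8×5.20) = 1.8920
Step 4: W = 1/(μ-λ) = 1/5.20 = 0.19231
Step 5: Wq = λ/(μ(μ-λ)) = 13.6/(18.8×5.20) = 0.1391
Step 6: P(0) = 1-ρ = 0.2766
Verify: L = λW = 13.6×0.19231 = 2.6154 ✔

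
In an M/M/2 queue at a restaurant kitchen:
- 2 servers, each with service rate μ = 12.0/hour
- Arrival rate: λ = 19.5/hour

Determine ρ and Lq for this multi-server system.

Traffic intensity: ρ = λ/(cμ) = 19.5/(2×12.0) = 0.8125
Since ρ = 0.8125 < 1, system is stable.
Offered load a = λ/μ = cρ = 19.5/12.0 = 1.6250
P₀ = [ Σₙ₌₀^1 aⁿ/n! + a^2/(2!(1-ρ)) ]⁻¹
Σ = a^0/0! + a^1/1! = 1.0000 + 1.6250 = 2.6250
a^2/(2!(1-ρ)) = 2.64062/(2 × 0.187500) = 7.0417
P₀ = 1/(2.6250 + 7.0417) = 0.1034
Lq = P₀·a^2·ρ / (2!(1-ρ)²) = 0.103448 × 2.64062 × 0.812500 / (2 × 0.0351562) = 3.1566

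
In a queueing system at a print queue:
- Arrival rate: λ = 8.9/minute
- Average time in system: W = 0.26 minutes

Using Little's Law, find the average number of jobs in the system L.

Little's Law: L = λW
L = 8.9 × 0.26 = 2.3140 jobs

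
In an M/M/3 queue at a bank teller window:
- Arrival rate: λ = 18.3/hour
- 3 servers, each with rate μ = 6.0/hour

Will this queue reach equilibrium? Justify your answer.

Stability requires ρ = λ/(cμ) < 1
ρ = 18.3/(3 × 6.0) = 18.3/18.00 = 1.0167
Since 1.0167 ≥ 1, the system is UNSTABLE.
Need c > λ/μ = 18.3/6.0 = 3.05.
Minimum servers needed: c = 4.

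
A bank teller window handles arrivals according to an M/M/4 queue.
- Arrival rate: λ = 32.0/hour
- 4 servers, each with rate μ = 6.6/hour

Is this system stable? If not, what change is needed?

Stability requires ρ = λ/(cμ) < 1
ρ = 32.0/(4 × 6.6) = 32.0/26.40 = 1.2121
Since 1.2121 ≥ 1, the system is UNSTABLE.
Need c > λ/μ = 32.0/6.6 = 4.85.
Minimum servers needed: c = 5.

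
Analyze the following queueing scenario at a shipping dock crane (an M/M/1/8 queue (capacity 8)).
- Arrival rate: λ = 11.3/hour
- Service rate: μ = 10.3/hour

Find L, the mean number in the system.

ρ = λ/μ = 11.3/10.3 = 1.09709
P₀ = (1-ρ)/(1-ρ^(K+1)) = (1-1.09709)/(1-1.09709^9) = -0.09709/-1.3024 = 0.07455
P_K = P₀×ρ^K = 0.074547 × 1.09709^8 = 0.074547 × 2.0986 = 0.1564
L = ρ[1 - (K+1)ρ^K + Kρ^(K+1)] / [(1-ρ)(1-ρ^(K+1))]
L = 1.09709 × (1 - 9×2.098641 + 8×2.302398) / ((1 - 1.09709) × (1 - 2.302398)) = 4.6106 containers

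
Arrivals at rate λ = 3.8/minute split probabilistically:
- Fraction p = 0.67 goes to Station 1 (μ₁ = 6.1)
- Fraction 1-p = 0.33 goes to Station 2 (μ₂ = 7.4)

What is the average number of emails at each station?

Effective rates: λ₁ = 3.8×0.67 = 2.546, λ₂ = 3.8×0.33 = 1.254
Station 1: ρ₁ = 2.546/6.1 = 0.4174, L₁ = ρ₁/(1-ρ₁) = 0.4174/(1-0.4174) = 0.7164
Station 2: ρ₂ = 1.254/7.4 = 0.16946, L₂ = ρ₂/(1-ρ₂) = 0.16946/(1-0.16946) = 0.2040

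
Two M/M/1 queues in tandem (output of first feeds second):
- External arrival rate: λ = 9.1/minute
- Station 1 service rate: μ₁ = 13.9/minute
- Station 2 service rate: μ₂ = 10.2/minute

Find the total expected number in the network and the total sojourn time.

By Jackson's theorem, each station behaves as independent M/M/1.
Station 1: ρ₁ = 9.1/13.9 = 0.6547, L₁ = ρ₁/(1-ρ₁) = λ/(μ₁-λ) = 9.1/4.80 = 1.89583
Station 2: ρ₂ = 9.1/10.2 = 0.8922, L₂ = ρ₂/(1-ρ₂) = λ/(μ₂-λ) = 9.1/1.10 = 8.27273
Total: L = L₁ + L₂ = 1.89583 + 8.27273 = 10.1686
W = L/λ = 10.1686/9.1 = 1.1174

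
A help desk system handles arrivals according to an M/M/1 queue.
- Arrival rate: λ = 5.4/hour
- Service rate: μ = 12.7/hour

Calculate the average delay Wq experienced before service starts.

First, compute utilization: ρ = λ/μ = 5.4/12.7 = 0.4252
For M/M/1: Wq = λ/(μ(μ-λ))
Wq = 5.4/(12.7 × (12.7-5.4))
Wq = 5.4/(12.7 × 7.30)
Wq = 0.05825 hours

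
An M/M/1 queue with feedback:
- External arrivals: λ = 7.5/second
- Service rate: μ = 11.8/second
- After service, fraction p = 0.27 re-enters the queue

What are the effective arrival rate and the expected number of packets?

Effective arrival rate: λ_eff = λ/(1-p) = 7.5/(1-0.27) = 7.5/0.73 = 10.273973
ρ = λ_eff/μ = 10.273973/11.8 = 0.870676
L = ρ/(1-ρ) = 0.870676/(1-0.870676) = 6.7325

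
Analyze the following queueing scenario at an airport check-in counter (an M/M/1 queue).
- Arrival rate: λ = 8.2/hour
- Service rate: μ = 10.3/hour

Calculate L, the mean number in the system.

ρ = λ/μ = 8.2/10.3 = 0.7961
For M/M/1: L = λ/(μ-λ)
L = 8.2/(10.3-8.2) = 8.2/2.10
L = 3.9048 passengers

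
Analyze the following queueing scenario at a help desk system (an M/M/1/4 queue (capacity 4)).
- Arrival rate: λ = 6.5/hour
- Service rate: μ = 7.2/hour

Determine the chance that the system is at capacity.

ρ = λ/μ = 6.5/7.2 = 0.9028
P₀ = (1-ρ)/(1-ρ^(K+1)) = (1-0.9028)/(1-0.9028^5) = 0.09720/0.4003 = 0.2428
P_K = P₀×ρ^K = 0.2428 × 0.9028^4 = 0.2428 × 0.6643 = 0.1613
Blocking probability = 16.13%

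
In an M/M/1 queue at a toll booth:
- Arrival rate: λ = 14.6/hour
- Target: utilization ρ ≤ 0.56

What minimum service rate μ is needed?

ρ = λ/μ, so μ = λ/ρ
μ ≥ 14.6/0.56 = 26.0714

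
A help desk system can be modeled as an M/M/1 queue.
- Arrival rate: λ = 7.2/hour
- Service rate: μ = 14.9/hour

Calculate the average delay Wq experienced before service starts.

First, compute utilization: ρ = λ/μ = 7.2/14.9 = 0.4832
For M/M/1: Wq = λ/(μ(μ-λ))
Wq = 7.2/(14.9 × (14.9-7.2))
Wq = 7.2/(14.9 × 7.70)
Wq = 0.06276 hours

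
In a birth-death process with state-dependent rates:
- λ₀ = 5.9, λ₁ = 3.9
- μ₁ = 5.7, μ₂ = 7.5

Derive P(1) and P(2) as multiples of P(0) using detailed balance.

Balance equations:
State 0: λ₀P₀ = μ₁P₁ → P₁ = (λ₀/μ₁)P₀ = (5.9/5.7)P₀ = 1.0351P₀
State 1: P₂ = (λ₀λ₁)/(μ₁μ₂)P₀ = (5.9×3.9)/(5.7×7.5)P₀ = 0.5382P₀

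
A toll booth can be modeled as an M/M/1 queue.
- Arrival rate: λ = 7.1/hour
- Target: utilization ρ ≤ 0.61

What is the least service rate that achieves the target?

ρ = λ/μ, so μ = λ/ρ
μ ≥ 7.1/0.61 = 11.6393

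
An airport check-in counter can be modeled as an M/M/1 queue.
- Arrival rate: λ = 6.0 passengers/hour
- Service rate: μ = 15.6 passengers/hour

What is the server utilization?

Server utilization: ρ = λ/μ
ρ = 6.0/15.6 = 0.3846
The server is busy 38.46% of the time.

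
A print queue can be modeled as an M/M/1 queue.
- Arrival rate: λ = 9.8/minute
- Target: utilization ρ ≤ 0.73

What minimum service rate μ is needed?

ρ = λ/μ, so μ = λ/ρ
μ ≥ 9.8/0.73 = 13.4247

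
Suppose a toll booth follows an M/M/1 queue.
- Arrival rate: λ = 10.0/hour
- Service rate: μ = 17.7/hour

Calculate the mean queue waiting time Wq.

First, compute utilization: ρ = λ/μ = 10.0/17.7 = 0.5650
For M/M/1: Wq = λ/(μ(μ-λ))
Wq = 10.0/(17.7 × (17.7-10.0))
Wq = 10.0/(17.7 × 7.70)
Wq = 0.07337 hours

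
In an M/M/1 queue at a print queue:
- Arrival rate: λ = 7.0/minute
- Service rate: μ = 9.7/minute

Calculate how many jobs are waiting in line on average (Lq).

ρ = λ/μ = 7.0/9.7 = 0.7216
For M/M/1: Lq = λ²/(μ(μ-λ))
Lq = 49.00/(9.7 × 2.70)
Lq = 1.8709 jobs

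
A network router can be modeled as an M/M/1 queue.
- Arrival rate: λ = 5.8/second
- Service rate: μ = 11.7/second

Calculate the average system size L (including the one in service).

ρ = λ/μ = 5.8/11.7 = 0.4957
For M/M/1: L = λ/(μ-λ)
L = 5.8/(11.7-5.8) = 5.8/5.90
L = 0.9831 packets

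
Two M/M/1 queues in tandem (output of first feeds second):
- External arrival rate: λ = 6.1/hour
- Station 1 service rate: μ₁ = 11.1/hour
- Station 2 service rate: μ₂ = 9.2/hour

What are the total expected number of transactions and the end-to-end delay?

By Jackson's theorem, each station behaves as independent M/M/1.
Station 1: ρ₁ = 6.1/11.1 = 0.5495, L₁ = ρ₁/(1-ρ₁) = λ/(μ₁-λ) = 6.1/5.00 = 1.2200
Station 2: ρ₂ = 6.1/9.2 = 0.6630, L₂ = ρ₂/(1-ρ₂) = λ/(μ₂-λ) = 6.1/3.10 = 1.9677
Total: L = L₁ + L₂ = 1.2200 + 1.9677 = 3.1877
W = L/λ = 3.1877/6.1 = 0.5226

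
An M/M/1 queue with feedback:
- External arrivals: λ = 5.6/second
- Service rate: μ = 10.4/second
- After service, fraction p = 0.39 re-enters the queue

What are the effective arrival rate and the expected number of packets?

Effective arrival rate: λ_eff = λ/(1-p) = 5.6/(1-0.39) = 5.6/0.61 = 9.18033
ρ = λ_eff/μ = 9.18033/10.4 = 0.882724
L = ρ/(1-ρ) = 0.882724/(1-0.882724) = 7.5269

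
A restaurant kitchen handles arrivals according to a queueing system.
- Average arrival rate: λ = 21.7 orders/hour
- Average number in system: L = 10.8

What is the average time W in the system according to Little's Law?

Little's Law: L = λW, so W = L/λ
W = 10.8/21.7 = 0.4977 hours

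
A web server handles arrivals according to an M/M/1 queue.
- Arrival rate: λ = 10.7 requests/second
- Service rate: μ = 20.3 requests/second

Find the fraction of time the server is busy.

Server utilization: ρ = λ/μ
ρ = 10.7/20.3 = 0.5271
The server is busy 52.71% of the time.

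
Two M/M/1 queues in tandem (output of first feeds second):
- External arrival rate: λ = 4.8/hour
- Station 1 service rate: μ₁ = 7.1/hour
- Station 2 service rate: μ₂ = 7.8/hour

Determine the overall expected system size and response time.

By Jackson's theorem, each station behaves as independent M/M/1.
Station 1: ρ₁ = 4.8/7.1 = 0.6761, L₁ = ρ₁/(1-ρ₁) = λ/(μ₁-λ) = 4.8/2.30 = 2.0870
Station 2: ρ₂ = 4.8/7.8 = 0.6154, L₂ = ρ₂/(1-ρ₂) = λ/(μ₂-λ) = 4.8/3.00 = 1.6000
Total: L = L₁ + L₂ = 2.0870 + 1.6000 = 3.6870
W = L/λ = 3.6870/4.8 = 0.7681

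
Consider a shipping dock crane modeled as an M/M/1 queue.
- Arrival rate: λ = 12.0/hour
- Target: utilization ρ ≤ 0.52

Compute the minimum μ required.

ρ = λ/μ, so μ = λ/ρ
μ ≥ 12.0/0.52 = 23.0769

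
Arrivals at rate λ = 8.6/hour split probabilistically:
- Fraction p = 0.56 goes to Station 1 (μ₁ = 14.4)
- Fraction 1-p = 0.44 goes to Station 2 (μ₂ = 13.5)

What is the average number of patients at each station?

Effective rates: λ₁ = 8.6×0.56 = 4.816, λ₂ = 8.6×0.44 = 3.784
Station 1: ρ₁ = 4.816/14.4 = 0.33444, L₁ = ρ₁/(1-ρ₁) = 0.33444/(1-0.33444) = 0.5025
Station 2: ρ₂ = 3.784/13.5 = 0.2803, L₂ = ρ₂/(1-ρ₂) = 0.2803/(1-0.2803) = 0.3895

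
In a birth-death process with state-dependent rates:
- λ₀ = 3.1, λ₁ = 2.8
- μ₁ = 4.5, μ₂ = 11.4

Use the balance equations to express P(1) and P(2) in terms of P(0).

Balance equations:
State 0: λ₀P₀ = μ₁P₁ → P₁ = (λ₀/μ₁)P₀ = (3.1/4.5)P₀ = 0.6889P₀
State 1: P₂ = (λ₀λ₁)/(μ₁μ₂)P₀ = (3.1×2.8)/(4.5×11.4)P₀ = 0.1692P₀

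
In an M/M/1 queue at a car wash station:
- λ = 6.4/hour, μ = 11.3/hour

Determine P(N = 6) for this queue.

ρ = λ/μ = 6.4/11.3 = 0.56637
P(n) = (1-ρ)ρⁿ
P(6) = (1-0.56637) × 0.56637^6
P(6) = 0.4336 × 0.03301
P(6) = 0.01431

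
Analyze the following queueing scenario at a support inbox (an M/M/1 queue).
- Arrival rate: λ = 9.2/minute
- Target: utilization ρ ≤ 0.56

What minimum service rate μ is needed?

ρ = λ/μ, so μ = λ/ρ
μ ≥ 9.2/0.56 = 16.4286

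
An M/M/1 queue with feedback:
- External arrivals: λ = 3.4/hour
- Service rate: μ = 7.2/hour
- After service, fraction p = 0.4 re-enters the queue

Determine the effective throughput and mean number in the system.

Effective arrival rate: λ_eff = λ/(1-p) = 3.4/(1-0.4) = 3.4/0.60 = 5.6667
ρ = λ_eff/μ = 5.6667/7.2 = 0.78704
L = ρ/(1-ρ) = 0.78704/(1-0.78704) = 3.6957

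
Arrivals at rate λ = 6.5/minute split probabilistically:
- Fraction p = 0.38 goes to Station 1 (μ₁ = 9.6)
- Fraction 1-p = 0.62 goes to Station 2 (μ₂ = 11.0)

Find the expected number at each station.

Effective rates: λ₁ = 6.5×0.38 = 2.47, λ₂ = 6.5×0.62 = 4.03
Station 1: ρ₁ = 2.47/9.6 = 0.2573, L₁ = ρ₁/(1-ρ₁) = 0.2573/(1-0.2573) = 0.3464
Station 2: ρ₂ = 4.03/11.0 = 0.36636, L₂ = ρ₂/(1-ρ₂) = 0.36636/(1-0.36636) = 0.5782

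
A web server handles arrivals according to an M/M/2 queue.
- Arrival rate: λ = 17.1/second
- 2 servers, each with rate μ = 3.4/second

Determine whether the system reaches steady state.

Stability requires ρ = λ/(cμ) < 1
ρ = 17.1/(2 × 3.4) = 17.1/6.80 = 2.5147
Since 2.5147 ≥ 1, the system is UNSTABLE.
Need c > λ/μ = 17.1/3.4 = 5.03.
Minimum servers needed: c = 6.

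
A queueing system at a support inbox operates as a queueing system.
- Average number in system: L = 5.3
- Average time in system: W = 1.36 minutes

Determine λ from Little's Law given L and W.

Little's Law: L = λW, so λ = L/W
λ = 5.3/1.36 = 3.8971 emails/minute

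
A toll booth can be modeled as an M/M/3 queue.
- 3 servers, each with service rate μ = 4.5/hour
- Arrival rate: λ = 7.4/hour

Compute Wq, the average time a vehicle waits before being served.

Traffic intensity: ρ = λ/(cμ) = 7.4/(3×4.5) = 0.5481
Since ρ = 0.5481 < 1, system is stable.
Offered load a = λ/μ = cρ = 7.4/4.5 = 1.6444
P₀ = [ Σₙ₌₀^2 aⁿ/n! + a^3/(3!(1-ρ)) ]⁻¹
Σ = a^0/0! + a^1/1! + a^2/2! = 1.0000 + 1.6444 + 1.3521 = 3.9965
a^3/(3!(1-ρ)) = 4.4469/(6 × 0.45185) = 1.6403
P₀ = 1/(3.9965 + 1.6403) = 0.1774
Lq = P₀·a^3·ρ / (3!(1-ρ)²) = 0.17741 × 4.4469 × 0.54815 / (6 × 0.20417) = 0.3530
Wq = Lq/λ = 0.3530/7.4 = 0.04770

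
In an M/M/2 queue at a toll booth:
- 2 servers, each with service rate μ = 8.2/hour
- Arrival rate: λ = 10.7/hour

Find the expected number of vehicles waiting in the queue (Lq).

Traffic intensity: ρ = λ/(cμ) = 10.7/(2×8.2) = 0.6524
Since ρ = 0.6524 < 1, system is stable.
Offered load a = λ/μ = cρ = 10.7/8.2 = 1.3049
P₀ = [ Σₙ₌₀^1 aⁿ/n! + a^2/(2!(1-ρ)) ]⁻¹
Σ = a^0/0! + a^1/1! = 1.0000 + 1.3049 = 2.3049
a^2/(2!(1-ρ)) = 1.7027/(2 × 0.34756) = 2.4495
P₀ = 1/(2.3049 + 2.4495) = 0.2103
Lq = P₀·a^2·ρ / (2!(1-ρ)²) = 0.21033 × 1.7027 × 0.65244 / (2 × 0.12080) = 0.9671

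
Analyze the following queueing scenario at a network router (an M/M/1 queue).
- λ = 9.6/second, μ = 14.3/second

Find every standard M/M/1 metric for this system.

Step 1: ρ = λ/μ = 9.6/14.3 = 0.6713
Step 2: L = λ/(μ-λ) = 9.6/4.70 = 2.0426
Step 3: Lq = λ²/(μ(μ-λ)) = 92.16/(14.3×4.70) = 1.3712
Step 4: W = 1/(μ-λ) = 1/4.70 = 0.21277
Step 5: Wq = λ/(μ(μ-λ)) = 9.6/(14.3×4.70) = 0.1428
Step 6: P(0) = 1-ρ = 0.3287
Verify: L = λW = 9.6×0.21277 = 2.0426 ✔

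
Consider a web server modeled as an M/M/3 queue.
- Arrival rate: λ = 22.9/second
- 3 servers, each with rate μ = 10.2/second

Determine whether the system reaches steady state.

Stability requires ρ = λ/(cμ) < 1
ρ = 22.9/(3 × 10.2) = 22.9/30.60 = 0.7484
Since 0.7484 < 1, the system is STABLE.
The servers are busy 74.84% of the time.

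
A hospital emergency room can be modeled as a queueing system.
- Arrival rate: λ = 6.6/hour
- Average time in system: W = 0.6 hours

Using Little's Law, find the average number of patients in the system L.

Little's Law: L = λW
L = 6.6 × 0.6 = 3.9600 patients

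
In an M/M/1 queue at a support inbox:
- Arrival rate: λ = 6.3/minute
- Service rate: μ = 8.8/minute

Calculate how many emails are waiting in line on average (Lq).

ρ = λ/μ = 6.3/8.8 = 0.7159
For M/M/1: Lq = λ²/(μ(μ-λ))
Lq = 39.69/(8.8 × 2.50)
Lq = 1.8041 emails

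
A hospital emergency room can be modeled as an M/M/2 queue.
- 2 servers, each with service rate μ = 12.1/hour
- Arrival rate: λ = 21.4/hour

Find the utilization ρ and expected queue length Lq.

Traffic intensity: ρ = λ/(cμ) = 21.4/(2×12.1) = 0.8843
Since ρ = 0.8843 < 1, system is stable.
Offered load a = λ/μ = cρ = 21.4/12.1 = 1.7686
P₀ = [ Σₙ₌₀^1 aⁿ/n! + a^2/(2!(1-ρ)) ]⁻¹
Σ = a^0/0! + a^1/1! = 1.0000 + 1.7686 = 2.7686
a^2/(2!(1-ρ)) = 3.127928/(2 × 0.1157025) = 13.5171
P₀ = 1/(2.7686 + 13.5171) = 0.06140
Lq = P₀·a^2·ρ / (2!(1-ρ)²) = 0.061404 × 3.1279 × 0.88430 / (2 × 0.013387) = 6.3436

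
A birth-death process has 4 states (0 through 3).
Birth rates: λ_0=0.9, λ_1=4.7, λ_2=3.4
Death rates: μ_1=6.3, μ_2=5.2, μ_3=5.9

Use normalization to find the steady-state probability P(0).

Ratios P(n)/P(0) = (λ₀···λₙ₋₁)/(μ₁···μₙ):
P(1)/P(0) = (0.9)/(6.3) = 0.1429
P(2)/P(0) = (0.9×4.7)/(6.3×5.2) = 0.1291
P(3)/P(0) = (0.9×4.7×3.4)/(6.3×5.2×5.9) = 0.07441

Normalization: ∑ P(n) = 1
P(0) × (1.0000 + 0.1429 + 0.1291 + 0.07441) = 1
P(0) × 1.3464 = 1
P(0) = 1/1.3464 = 0.7427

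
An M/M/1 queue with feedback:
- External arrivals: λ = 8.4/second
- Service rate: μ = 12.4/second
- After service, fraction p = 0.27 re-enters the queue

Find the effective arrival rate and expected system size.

Effective arrival rate: λ_eff = λ/(1-p) = 8.4/(1-0.27) = 8.4/0.73 = 11.506849
ρ = λ_eff/μ = 11.506849/12.4 = 0.9279717
L = ρ/(1-ρ) = 0.9279717/(1-0.9279717) = 12.8834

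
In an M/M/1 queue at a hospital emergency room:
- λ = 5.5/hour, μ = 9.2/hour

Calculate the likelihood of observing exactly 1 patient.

ρ = λ/μ = 5.5/9.2 = 0.5978
P(n) = (1-ρ)ρⁿ
P(1) = (1-0.5978) × 0.5978^1
P(1) = 0.4022 × 0.5978
P(1) = 0.2404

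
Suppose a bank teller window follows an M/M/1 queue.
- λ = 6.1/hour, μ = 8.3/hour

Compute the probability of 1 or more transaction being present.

ρ = λ/μ = 6.1/8.3 = 0.7349
P(N ≥ n) = ρⁿ
P(N ≥ 1) = 0.7349^1
P(N ≥ 1) = 0.7349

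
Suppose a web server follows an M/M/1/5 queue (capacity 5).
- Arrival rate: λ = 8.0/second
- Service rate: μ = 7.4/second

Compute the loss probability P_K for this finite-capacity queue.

ρ = λ/μ = 8.0/7.4 = 1.08108
P₀ = (1-ρ)/(1-ρ^(K+1)) = (1-1.08108)/(1-1.08108^6) = -0.08108/-0.5964 = 0.1359
P_K = P₀×ρ^K = 0.1359 × 1.08108^5 = 0.1359 × 1.4767 = 0.2007
Blocking probability = 20.07%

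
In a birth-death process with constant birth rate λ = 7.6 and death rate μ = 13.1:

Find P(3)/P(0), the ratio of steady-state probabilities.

For constant rates: P(n)/P(0) = (λ/μ)^n
P(3)/P(0) = (7.6/13.1)^3 = 0.5802^3 = 0.1953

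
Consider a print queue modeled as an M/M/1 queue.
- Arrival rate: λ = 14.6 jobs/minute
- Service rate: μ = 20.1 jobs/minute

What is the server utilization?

Server utilization: ρ = λ/μ
ρ = 14.6/20.1 = 0.7264
The server is busy 72.64% of the time.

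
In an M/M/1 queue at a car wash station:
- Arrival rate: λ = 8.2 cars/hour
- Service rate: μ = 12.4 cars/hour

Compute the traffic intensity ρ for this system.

Server utilization: ρ = λ/μ
ρ = 8.2/12.4 = 0.6613
The server is busy 66.13% of the time.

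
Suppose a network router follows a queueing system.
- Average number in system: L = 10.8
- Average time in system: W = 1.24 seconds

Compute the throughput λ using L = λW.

Little's Law: L = λW, so λ = L/W
λ = 10.8/1.24 = 8.7097 packets/second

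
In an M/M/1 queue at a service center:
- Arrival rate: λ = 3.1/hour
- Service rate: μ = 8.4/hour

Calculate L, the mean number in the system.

ρ = λ/μ = 3.1/8.4 = 0.3690
For M/M/1: L = λ/(μ-λ)
L = 3.1/(8.4-3.1) = 3.1/5.30
L = 0.5849 customers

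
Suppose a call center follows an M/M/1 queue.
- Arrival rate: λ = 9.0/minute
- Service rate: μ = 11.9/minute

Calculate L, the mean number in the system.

ρ = λ/μ = 9.0/11.9 = 0.7563
For M/M/1: L = λ/(μ-λ)
L = 9.0/(11.9-9.0) = 9.0/2.90
L = 3.1034 calls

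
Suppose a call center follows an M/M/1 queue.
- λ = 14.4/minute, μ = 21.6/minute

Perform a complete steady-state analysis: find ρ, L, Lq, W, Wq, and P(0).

Step 1: ρ = λ/μ = 14.4/21.6 = 0.6667
Step 2: L = λ/(μ-λ) = 14.4/7.20 = 2.0000
Step 3: Lq = λ²/(μ(μ-λ)) = 207.36/(21.6×7.20) = 1.3333
Step 4: W = 1/(μ-λ) = 1/7.20 = 0.13889
Step 5: Wq = λ/(μ(μ-λ)) = 14.4/(21.6×7.20) = 0.09259
Step 6: P(0) = 1-ρ = 0.3333
Verify: L = λW = 14.4×0.13889 = 2.0000 ✔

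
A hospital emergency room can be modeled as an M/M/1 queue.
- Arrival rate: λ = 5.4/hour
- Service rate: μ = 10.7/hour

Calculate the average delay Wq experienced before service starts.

First, compute utilization: ρ = λ/μ = 5.4/10.7 = 0.5047
For M/M/1: Wq = λ/(μ(μ-λ))
Wq = 5.4/(10.7 × (10.7-5.4))
Wq = 5.4/(10.7 × 5.30)
Wq = 0.09522 hours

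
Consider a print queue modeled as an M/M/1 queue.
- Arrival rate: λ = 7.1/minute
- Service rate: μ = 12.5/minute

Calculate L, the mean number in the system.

ρ = λ/μ = 7.1/12.5 = 0.5680
For M/M/1: L = λ/(μ-λ)
L = 7.1/(12.5-7.1) = 7.1/5.40
L = 1.3148 jobs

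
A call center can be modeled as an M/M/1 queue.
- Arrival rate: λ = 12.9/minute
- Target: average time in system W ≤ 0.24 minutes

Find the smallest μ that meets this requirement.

For M/M/1: W = 1/(μ-λ)
Need W ≤ 0.24, so 1/(μ-λ) ≤ 0.24
μ - λ ≥ 1/0.24 = 4.1667
μ ≥ 12.9 + 4.1667 = 17.0667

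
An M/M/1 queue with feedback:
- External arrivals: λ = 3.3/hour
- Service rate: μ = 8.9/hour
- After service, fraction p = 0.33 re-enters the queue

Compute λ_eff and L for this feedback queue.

Effective arrival rate: λ_eff = λ/(1-p) = 3.3/(1-0.33) = 3.3/0.67 = 4.92537
ρ = λ_eff/μ = 4.92537/8.9 = 0.55341
L = ρ/(1-ρ) = 0.55341/(1-0.55341) = 1.2392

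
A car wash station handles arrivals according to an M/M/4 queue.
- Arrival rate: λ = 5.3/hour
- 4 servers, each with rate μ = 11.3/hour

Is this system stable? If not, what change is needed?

Stability requires ρ = λ/(cμ) < 1
ρ = 5.3/(4 × 11.3) = 5.3/45.20 = 0.1173
Since 0.1173 < 1, the system is STABLE.
The servers are busy 11.73% of the time.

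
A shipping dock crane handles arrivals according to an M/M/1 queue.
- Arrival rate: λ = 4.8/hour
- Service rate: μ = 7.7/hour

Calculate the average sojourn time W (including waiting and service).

First, compute utilization: ρ = λ/μ = 4.8/7.7 = 0.6234
For M/M/1: W = 1/(μ-λ)
W = 1/(7.7-4.8) = 1/2.90
W = 0.3448 hours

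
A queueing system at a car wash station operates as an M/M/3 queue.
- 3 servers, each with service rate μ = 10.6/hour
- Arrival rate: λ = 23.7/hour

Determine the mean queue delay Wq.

Traffic intensity: ρ = λ/(cμ) = 23.7/(3×10.6) = 0.7453
Since ρ = 0.7453 < 1, system is stable.
Offered load a = λ/μ = cρ = 23.7/10.6 = 2.2358
P₀ = [ Σₙ₌₀^2 aⁿ/n! + a^3/(3!(1-ρ)) ]⁻¹
Σ = a^0/0! + a^1/1! + a^2/2! = 1.00000 + 2.23585 + 2.49951 = 5.7354
a^3/(3!(1-ρ)) = 11.1771/(6 × 0.254717) = 7.3134
P₀ = 1/(5.7354 + 7.3134) = 0.07664
Lq = P₀·a^3·ρ / (3!(1-ρ)²) = 0.076636 × 11.1771 × 0.74528 / (6 × 0.064881) = 1.6399
Wq = Lq/λ = 1.6399/23.7 = 0.06919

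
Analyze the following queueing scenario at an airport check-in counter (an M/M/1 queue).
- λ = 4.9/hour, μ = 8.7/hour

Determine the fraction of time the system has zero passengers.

ρ = λ/μ = 4.9/8.7 = 0.5632
P(0) = 1 - ρ = 1 - 0.5632 = 0.4368
The server is idle 43.68% of the time.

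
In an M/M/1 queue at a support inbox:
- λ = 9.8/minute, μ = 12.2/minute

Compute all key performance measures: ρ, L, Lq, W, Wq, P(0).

Step 1: ρ = λ/μ = 9.8/12.2 = 0.8033
Step 2: L = λ/(μ-λ) = 9.8/2.40 = 4.0833
Step 3: Lq = λ²/(μ(μ-λ)) = 96.04/(12.2×2.40) = 3.2801
Step 4: W = 1/(μ-λ) = 1/2.40 = 0.416667
Step 5: Wq = λ/(μ(μ-λ)) = 9.8/(12.2×2.40) = 0.3347
Step 6: P(0) = 1-ρ = 0.1967
Verify: L = λW = 9.8×0.416667 = 4.0833 ✔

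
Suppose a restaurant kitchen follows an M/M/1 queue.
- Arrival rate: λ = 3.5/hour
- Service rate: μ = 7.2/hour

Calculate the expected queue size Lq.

ρ = λ/μ = 3.5/7.2 = 0.4861
For M/M/1: Lq = λ²/(μ(μ-λ))
Lq = 12.25/(7.2 × 3.70)
Lq = 0.4598 orders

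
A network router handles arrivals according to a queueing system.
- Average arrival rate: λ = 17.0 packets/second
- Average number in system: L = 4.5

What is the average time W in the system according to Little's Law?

Little's Law: L = λW, so W = L/λ
W = 4.5/17.0 = 0.2647 seconds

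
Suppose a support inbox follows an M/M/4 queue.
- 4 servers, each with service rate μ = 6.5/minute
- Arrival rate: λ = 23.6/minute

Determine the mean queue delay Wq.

Traffic intensity: ρ = λ/(cμ) = 23.6/(4×6.5) = 0.9077
Since ρ = 0.9077 < 1, system is stable.
Offered load a = λ/μ = cρ = 23.6/6.5 = 3.6308
P₀ = [ Σₙ₌₀^3 aⁿ/n! + a^4/(4!(1-ρ)) ]⁻¹
Σ = a^0/0! + a^1/1! + a^2/2! + a^3/3! = 1.0000 + 3.6308 + 6.5912 + 7.9771 = 19.1991
a^4/(4!(1-ρ)) = 173.7779/(24 × 0.0923077) = 78.4414
P₀ = 1/(19.1991 + 78.4414) = 0.01024
Lq = P₀·a^4·ρ / (4!(1-ρ)²) = 0.0102416 × 173.7779 × 0.907692 / (24 × 0.00852071) = 7.8998
Wq = Lq/λ = 7.8998/23.6 = 0.3347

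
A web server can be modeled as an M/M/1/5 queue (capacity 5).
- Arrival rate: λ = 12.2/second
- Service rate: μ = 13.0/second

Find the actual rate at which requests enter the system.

ρ = λ/μ = 12.2/13.0 = 0.93846
P₀ = (1-ρ)/(1-ρ^(K+1)) = (1-0.93846)/(1-0.93846^6) = 0.06154/0.3169 = 0.1942
P_K = P₀×ρ^K = 0.1942 × 0.93846^5 = 0.1942 × 0.7279 = 0.1414
λ_eff = λ(1-P_K) = 12.2 × (1 - 0.14136) = 12.2 × 0.85864 = 10.4754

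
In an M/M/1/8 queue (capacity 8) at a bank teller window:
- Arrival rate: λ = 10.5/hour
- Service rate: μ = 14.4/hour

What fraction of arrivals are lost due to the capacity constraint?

ρ = λ/μ = 10.5/14.4 = 0.729167
P₀ = (1-ρ)/(1-ρ^(K+1)) = (1-0.729167)/(1-0.729167^9) = 0.2708/0.9417 = 0.2876
P_K = P₀×ρ^K = 0.2876 × 0.729167^8 = 0.2876 × 0.07991 = 0.02298
Blocking probability = 2.30%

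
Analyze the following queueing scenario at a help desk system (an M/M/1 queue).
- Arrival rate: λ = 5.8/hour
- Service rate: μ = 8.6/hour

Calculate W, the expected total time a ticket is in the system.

First, compute utilization: ρ = λ/μ = 5.8/8.6 = 0.6744
For M/M/1: W = 1/(μ-λ)
W = 1/(8.6-5.8) = 1/2.80
W = 0.3571 hours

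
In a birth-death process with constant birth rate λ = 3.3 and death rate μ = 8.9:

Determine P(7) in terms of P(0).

For constant rates: P(n)/P(0) = (λ/μ)^n
P(7)/P(0) = (3.3/8.9)^7 = 0.370787^7 = 0.0009635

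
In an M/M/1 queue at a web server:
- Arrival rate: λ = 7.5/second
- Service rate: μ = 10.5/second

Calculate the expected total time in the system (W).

First, compute utilization: ρ = λ/μ = 7.5/10.5 = 0.7143
For M/M/1: W = 1/(μ-λ)
W = 1/(10.5-7.5) = 1/3.00
W = 0.3333 seconds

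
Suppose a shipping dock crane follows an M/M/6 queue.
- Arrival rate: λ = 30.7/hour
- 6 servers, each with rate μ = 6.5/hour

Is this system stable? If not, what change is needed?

Stability requires ρ = λ/(cμ) < 1
ρ = 30.7/(6 × 6.5) = 30.7/39.00 = 0.7872
Since 0.7872 < 1, the system is STABLE.
The servers are busy 78.72% of the time.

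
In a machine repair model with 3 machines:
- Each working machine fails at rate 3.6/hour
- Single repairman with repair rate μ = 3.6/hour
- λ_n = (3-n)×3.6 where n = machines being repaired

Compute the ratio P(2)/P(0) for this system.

P(2)/P(0) = ∏_{i=0}^{2-1} λ_i/μ_{i+1}
= (3-0)×3.6/3.6 × (3-1)×3.6/3.6
= 6.0000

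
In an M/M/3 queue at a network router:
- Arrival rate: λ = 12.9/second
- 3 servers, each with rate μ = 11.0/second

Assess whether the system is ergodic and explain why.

Stability requires ρ = λ/(cμ) < 1
ρ = 12.9/(3 × 11.0) = 12.9/33.00 = 0.3909
Since 0.3909 < 1, the system is STABLE.
The servers are busy 39.09% of the time.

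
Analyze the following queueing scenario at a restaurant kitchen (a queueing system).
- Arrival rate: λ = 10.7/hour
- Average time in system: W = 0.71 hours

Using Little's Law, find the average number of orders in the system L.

Little's Law: L = λW
L = 10.7 × 0.71 = 7.5970 orders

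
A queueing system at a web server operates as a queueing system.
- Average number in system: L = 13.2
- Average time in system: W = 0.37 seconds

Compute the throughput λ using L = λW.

Little's Law: L = λW, so λ = L/W
λ = 13.2/0.37 = 35.6757 requests/second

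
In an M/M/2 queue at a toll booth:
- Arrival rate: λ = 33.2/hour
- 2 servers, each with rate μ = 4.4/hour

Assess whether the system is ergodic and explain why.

Stability requires ρ = λ/(cμ) < 1
ρ = 33.2/(2 × 4.4) = 33.2/8.80 = 3.7727
Since 3.7727 ≥ 1, the system is UNSTABLE.
Need c > λ/μ = 33.2/4.4 = 7.55.
Minimum servers needed: c = 8.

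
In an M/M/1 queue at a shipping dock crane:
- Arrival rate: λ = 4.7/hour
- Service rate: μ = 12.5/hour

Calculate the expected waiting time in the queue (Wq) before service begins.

First, compute utilization: ρ = λ/μ = 4.7/12.5 = 0.3760
For M/M/1: Wq = λ/(μ(μ-λ))
Wq = 4.7/(12.5 × (12.5-4.7))
Wq = 4.7/(12.5 × 7.80)
Wq = 0.04821 hours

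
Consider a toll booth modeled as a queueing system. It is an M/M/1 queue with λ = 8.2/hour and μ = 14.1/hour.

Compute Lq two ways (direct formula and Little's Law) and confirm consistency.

Method 1 (direct): Lq = λ²/(μ(μ-λ)) = 67.24/(14.1 × 5.90) = 0.8083

Method 2 (Little's Law):
W = 1/(μ-λ) = 1/5.90 = 0.16949
Wq = W - 1/μ = 0.16949 - 0.070922 = 0.09857
Lq = λWq = 8.2 × 0.09857 = 0.8083 ✔ (matches Method 1)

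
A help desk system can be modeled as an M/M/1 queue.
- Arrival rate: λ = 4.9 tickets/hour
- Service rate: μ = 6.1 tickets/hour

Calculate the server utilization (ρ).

Server utilization: ρ = λ/μ
ρ = 4.9/6.1 = 0.8033
The server is busy 80.33% of the time.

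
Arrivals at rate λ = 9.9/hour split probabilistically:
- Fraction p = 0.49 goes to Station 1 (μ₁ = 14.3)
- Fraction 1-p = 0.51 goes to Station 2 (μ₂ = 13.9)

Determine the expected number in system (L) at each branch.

Effective rates: λ₁ = 9.9×0.49 = 4.851, λ₂ = 9.9×0.51 = 5.049
Station 1: ρ₁ = 4.851/14.3 = 0.33923, L₁ = ρ₁/(1-ρ₁) = 0.33923/(1-0.33923) = 0.5134
Station 2: ρ₂ = 5.049/13.9 = 0.3632, L₂ = ρ₂/(1-ρ₂) = 0.3632/(1-0.3632) = 0.5704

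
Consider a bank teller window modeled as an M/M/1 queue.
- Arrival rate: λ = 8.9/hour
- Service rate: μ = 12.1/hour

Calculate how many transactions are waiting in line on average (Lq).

ρ = λ/μ = 8.9/12.1 = 0.7355
For M/M/1: Lq = λ²/(μ(μ-λ))
Lq = 79.21/(12.1 × 3.20)
Lq = 2.0457 transactions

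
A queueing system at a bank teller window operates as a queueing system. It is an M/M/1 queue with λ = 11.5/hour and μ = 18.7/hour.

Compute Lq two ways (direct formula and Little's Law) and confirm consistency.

Method 1 (direct): Lq = λ²/(μ(μ-λ)) = 132.25/(18.7 × 7.20) = 0.9822

Method 2 (Little's Law):
W = 1/(μ-λ) = 1/7.20 = 0.13889
Wq = W - 1/μ = 0.13889 - 0.053476 = 0.08541
Lq = λWq = 11.5 × 0.08541 = 0.9822 ✔ (matches Method 1)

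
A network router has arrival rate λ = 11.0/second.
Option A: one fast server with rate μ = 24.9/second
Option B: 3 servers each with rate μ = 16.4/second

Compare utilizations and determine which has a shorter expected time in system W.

Option A: single server μ = 24.9 (M/M/1)
  ρ_A = 11.0/24.9 = 0.4418
  W_A = 1/(μ-λ) = 1/(24.9-11.0) = 1/13.90 = 0.07194

Option B: 3 servers μ = 16.4 (M/M/3)
  ρ_B = λ/(cμ) = 11.0/(3×16.4) = 0.2236
  Offered load a = λ/μ = cρ = 11.0/16.4 = 0.6707
  P₀ = [ Σₙ₌₀^2 aⁿ/n! + a^3/(3!(1-ρ)) ]⁻¹
  Σ = a^0/0! + a^1/1! + a^2/2! = 1.0000 + 0.67073 + 0.22494 = 1.8957
  a^3/(3!(1-ρ)) = 0.30175/(6 × 0.77642) = 0.06477
  P₀ = 1/(1.8957 + 0.06477) = 0.5101
  Lq = P₀·a^3·ρ / (3!(1-ρ)²) = 0.5101 × 0.3017 × 0.2236 / (6 × 0.6028) = 0.009514
  Wq_B = Lq/λ = 0.009514/11.0 = 0.0008649
  W_B = Wq_B + 1/μ = 0.0008649 + 0.06098 = 0.06184

Since W_B = 0.06184 < W_A = 0.07194, Option B (multiple servers) has the shorter time in system.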